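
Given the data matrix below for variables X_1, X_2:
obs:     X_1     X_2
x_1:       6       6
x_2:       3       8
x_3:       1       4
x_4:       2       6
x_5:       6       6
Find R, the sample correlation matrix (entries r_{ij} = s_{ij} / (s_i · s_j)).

Step 1 — column means:
  mean(X_1) = (6 + 3 + 1 + 2 + 6) / 5 = 18/5 = 3.6
  mean(X_2) = (6 + 8 + 4 + 6 + 6) / 5 = 30/5 = 6

Step 2 — sample variances and covariances s[i,j] = (1/(n-1)) · Σ_k (x_{k,i} - mean_i) · (x_{k,j} - mean_j), with n-1 = 4:
  s[X_1,X_1] = ((2.4)·(2.4) + (-0.6)·(-0.6) + (-2.6)·(-2.6) + (-1.6)·(-1.6) + (2.4)·(2.4)) / 4 = 21.2/4 = 5.3
  s[X_1,X_2] = ((2.4)·(0) + (-0.6)·(2) + (-2.6)·(-2) + (-1.6)·(0) + (2.4)·(0)) / 4 = 4/4 = 1
  s[X_2,X_2] = ((0)·(0) + (2)·(2) + (-2)·(-2) + (0)·(0) + (0)·(0)) / 4 = 8/4 = 2
  Sample standard deviations s_i = √(s[i,i]):
  s(X_1) = √(5.3) = 2.3022
  s(X_2) = √(2) = 1.4142

Step 3 — r_{ij} = s_{ij} / (s_i · s_j):
  r[X_1,X_1] = 1 (diagonal).
  r[X_1,X_2] = 1 / (2.3022 · 1.4142) = 1 / 3.2558 = 0.3071
  r[X_2,X_2] = 1 (diagonal).

R is symmetric with unit diagonal. Assembling:

R = [[1, 0.3071],
 [0.3071, 1]]


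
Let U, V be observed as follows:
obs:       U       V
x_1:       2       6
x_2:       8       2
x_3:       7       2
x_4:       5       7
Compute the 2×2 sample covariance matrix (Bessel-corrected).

Step 1 — column means:
  mean(U) = (2 + 8 + 7 + 5) / 4 = 22/4 = 5.5
  mean(V) = (6 + 2 + 2 + 7) / 4 = 17/4 = 4.25

Step 2 — sample covariance S[i,j] = (1/(n-1)) · Σ_k (x_{k,i} - mean_i) · (x_{k,j} - mean_j), with n-1 = 3.
  S[U,U] = ((-3.5)·(-3.5) + (2.5)·(2.5) + (1.5)·(1.5) + (-0.5)·(-0.5)) / 3 = 21/3 = 7
  S[U,V] = ((-3.5)·(1.75) + (2.5)·(-2.25) + (1.5)·(-2.25) + (-0.5)·(2.75)) / 3 = -16.5/3 = -5.5
  S[V,V] = ((1.75)·(1.75) + (-2.25)·(-2.25) + (-2.25)·(-2.25) + (2.75)·(2.75)) / 3 = 20.75/3 = 6.9167

S is symmetric (S[j,i] = S[i,j]). Assembling:

S = [[7, -5.5],
 [-5.5, 6.9167]]


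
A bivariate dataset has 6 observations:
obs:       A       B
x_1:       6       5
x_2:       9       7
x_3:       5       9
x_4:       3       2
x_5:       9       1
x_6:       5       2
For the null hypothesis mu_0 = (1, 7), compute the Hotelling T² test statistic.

Step 1 — sample mean vector:
  mean(A) = (6 + 9 + 5 + 3 + 9 + 5) / 6 = 37/6 = 6.1667
  mean(B) = (5 + 7 + 9 + 2 + 1 + 2) / 6 = 26/6 = 4.3333
  x̄ = (6.1667, 4.3333),  deviation x̄ - mu_0 = (6.1667, 4.3333) - (1, 7) = (5.1667, -2.6667).

Step 2 — sample covariance matrix, S[i,j] = (1/(n-1)) · Σ_k (x_{k,i} - mean_i) · (x_{k,j} - mean_j), divisor n-1 = 5:
  S[A,A] = ((-0.1667)·(-0.1667) + (2.8333)·(2.8333) + (-1.1667)·(-1.1667) + (-3.1667)·(-3.1667) + (2.8333)·(2.8333) + (-1.1667)·(-1.1667)) / 5 = 28.8333/5 = 5.7667
  S[A,B] = ((-0.1667)·(0.6667) + (2.8333)·(2.6667) + (-1.1667)·(4.6667) + (-3.1667)·(-2.3333) + (2.8333)·(-3.3333) + (-1.1667)·(-2.3333)) / 5 = 2.6667/5 = 0.5333
  S[B,B] = ((0.6667)·(0.6667) + (2.6667)·(2.6667) + (4.6667)·(4.6667) + (-2.3333)·(-2.3333) + (-3.3333)·(-3.3333) + (-2.3333)·(-2.3333)) / 5 = 51.3333/5 = 10.2667
  S = [[5.7667, 0.5333],
 [0.5333, 10.2667]].

Step 3 — invert S. det(S) = 5.7667·10.2667 - (0.5333)² = 58.92.
  S^{-1} = (1/det) · [[d, -b], [-b, a]] = [[0.1742, -0.0091],
 [-0.0091, 0.0979]].

Step 4 — quadratic form (x̄ - mu_0)^T · S^{-1} · (x̄ - mu_0):
  S^{-1} · (x̄ - mu_0) = (0.9244, -0.3078),
  (x̄ - mu_0)^T · [...] = (5.1667)·(0.9244) + (-2.6667)·(-0.3078) = 5.5969.

Step 5 — scale by n: T² = 6 · 5.5969 = 33.5811.

T² ≈ 33.5811


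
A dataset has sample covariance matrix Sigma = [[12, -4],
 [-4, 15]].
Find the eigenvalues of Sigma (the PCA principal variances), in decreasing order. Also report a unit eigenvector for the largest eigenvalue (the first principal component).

Step 1 — characteristic polynomial of 2×2 Sigma:
  det(Sigma - λI) = λ² - trace · λ + det = 0.
  trace = 12 + 15 = 27, det = 12·15 - (-4)² = 164.
Step 2 — discriminant:
  Δ = trace² - 4·det = 729 - 656 = 73.
Step 3 — eigenvalues:
  λ = (trace ± √Δ)/2 = (27 ± 8.544)/2,
  λ_1 = 17.772,  λ_2 = 9.228.

Step 4 — unit eigenvector for λ_1: solve (Sigma - λ_1 I)v = 0. First row:
  (12 - 17.772)·v_x + (-4)·v_y = 0, i.e. (-5.772)·v_x + (-4)·v_y = 0,
  so v ∝ (b, λ_1 - a) = (-4, 5.772); multiply by -1 so the first entry is positive: u = (4, -5.772).
  ||u|| = √((4)² + (-5.772)²) = √(49.316) ≈ 7.0225,
  v_1 = u/||u|| ≈ (0.5696, -0.8219) (||v_1|| = 1).

λ_1 = 17.772,  λ_2 = 9.228;  v_1 ≈ (0.5696, -0.8219)


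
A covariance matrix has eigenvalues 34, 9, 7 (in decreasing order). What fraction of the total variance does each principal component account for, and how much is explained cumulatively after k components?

Step 1 — total variance = trace(Sigma) = Σ λ_i = 34 + 9 + 7 = 50.

Step 2 — fraction explained by component i = λ_i / Σ λ:
  PC1: 34/50 = 0.68
  PC2: 9/50 = 0.18
  PC3: 7/50 = 0.14

Step 3 — cumulative fraction after k components = (λ_1 + ... + λ_k) / Σ λ:
  k = 1: 34/50 = 0.68
  k = 2: (34 + 9)/50 = 43/50 = 0.86
  k = 3: (34 + 9 + 7)/50 = 50/50 = 1

Summary (fraction, with percent):

explained: PC1 0.68 (68%), PC2 0.18 (18%), PC3 0.14 (14%);  cumulative: 0.68, 0.86, 1


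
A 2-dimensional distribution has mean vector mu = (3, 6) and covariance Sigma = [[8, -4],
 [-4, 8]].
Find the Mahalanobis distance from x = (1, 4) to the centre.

Step 1 — centre the observation: (x - mu) = (-2, -2).

Step 2 — invert Sigma. det(Sigma) = 8·8 - (-4)² = 48.
  Sigma^{-1} = (1/det) · [[d, -b], [-b, a]] = [[0.1667, 0.0833],
 [0.0833, 0.1667]].

Step 3 — form the quadratic (x - mu)^T · Sigma^{-1} · (x - mu):
  Sigma^{-1} · (x - mu) = (-0.5, -0.5).
  (x - mu)^T · [Sigma^{-1} · (x - mu)] = (-2)·(-0.5) + (-2)·(-0.5) = 2.

Step 4 — take square root: d = √(2) ≈ 1.4142.

d(x, mu) = √(2) ≈ 1.4142


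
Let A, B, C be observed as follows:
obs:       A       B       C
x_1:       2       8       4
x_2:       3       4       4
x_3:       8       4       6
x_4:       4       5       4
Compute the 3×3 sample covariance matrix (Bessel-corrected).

Step 1 — column means:
  mean(A) = (2 + 3 + 8 + 4) / 4 = 17/4 = 4.25
  mean(B) = (8 + 4 + 4 + 5) / 4 = 21/4 = 5.25
  mean(C) = (4 + 4 + 6 + 4) / 4 = 18/4 = 4.5

Step 2 — sample covariance S[i,j] = (1/(n-1)) · Σ_k (x_{k,i} - mean_i) · (x_{k,j} - mean_j), with n-1 = 3.
  S[A,A] = ((-2.25)·(-2.25) + (-1.25)·(-1.25) + (3.75)·(3.75) + (-0.25)·(-0.25)) / 3 = 20.75/3 = 6.9167
  S[A,B] = ((-2.25)·(2.75) + (-1.25)·(-1.25) + (3.75)·(-1.25) + (-0.25)·(-0.25)) / 3 = -9.25/3 = -3.0833
  S[A,C] = ((-2.25)·(-0.5) + (-1.25)·(-0.5) + (3.75)·(1.5) + (-0.25)·(-0.5)) / 3 = 7.5/3 = 2.5
  S[B,B] = ((2.75)·(2.75) + (-1.25)·(-1.25) + (-1.25)·(-1.25) + (-0.25)·(-0.25)) / 3 = 10.75/3 = 3.5833
  S[B,C] = ((2.75)·(-0.5) + (-1.25)·(-0.5) + (-1.25)·(1.5) + (-0.25)·(-0.5)) / 3 = -2.5/3 = -0.8333
  S[C,C] = ((-0.5)·(-0.5) + (-0.5)·(-0.5) + (1.5)·(1.5) + (-0.5)·(-0.5)) / 3 = 3/3 = 1

S is symmetric (S[j,i] = S[i,j]). Assembling:

S = [[6.9167, -3.0833, 2.5],
 [-3.0833, 3.5833, -0.8333],
 [2.5, -0.8333, 1]]


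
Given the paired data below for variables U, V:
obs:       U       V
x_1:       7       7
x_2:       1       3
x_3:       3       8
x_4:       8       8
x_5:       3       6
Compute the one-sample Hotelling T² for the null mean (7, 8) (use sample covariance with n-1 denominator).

Step 1 — sample mean vector:
  mean(U) = (7 + 1 + 3 + 8 + 3) / 5 = 22/5 = 4.4
  mean(V) = (7 + 3 + 8 + 8 + 6) / 5 = 32/5 = 6.4
  x̄ = (4.4, 6.4),  deviation x̄ - mu_0 = (4.4, 6.4) - (7, 8) = (-2.6, -1.6).

Step 2 — sample covariance matrix, S[i,j] = (1/(n-1)) · Σ_k (x_{k,i} - mean_i) · (x_{k,j} - mean_j), divisor n-1 = 4:
  S[U,U] = ((2.6)·(2.6) + (-3.4)·(-3.4) + (-1.4)·(-1.4) + (3.6)·(3.6) + (-1.4)·(-1.4)) / 4 = 35.2/4 = 8.8
  S[U,V] = ((2.6)·(0.6) + (-3.4)·(-3.4) + (-1.4)·(1.6) + (3.6)·(1.6) + (-1.4)·(-0.4)) / 4 = 17.2/4 = 4.3
  S[V,V] = ((0.6)·(0.6) + (-3.4)·(-3.4) + (1.6)·(1.6) + (1.6)·(1.6) + (-0.4)·(-0.4)) / 4 = 17.2/4 = 4.3
  S = [[8.8, 4.3],
 [4.3, 4.3]].

Step 3 — invert S. det(S) = 8.8·4.3 - (4.3)² = 19.35.
  S^{-1} = (1/det) · [[d, -b], [-b, a]] = [[0.2222, -0.2222],
 [-0.2222, 0.4548]].

Step 4 — quadratic form (x̄ - mu_0)^T · S^{-1} · (x̄ - mu_0):
  S^{-1} · (x̄ - mu_0) = (-0.2222, -0.1499),
  (x̄ - mu_0)^T · [...] = (-2.6)·(-0.2222) + (-1.6)·(-0.1499) = 0.8176.

Step 5 — scale by n: T² = 5 · 0.8176 = 4.0879.

T² ≈ 4.0879


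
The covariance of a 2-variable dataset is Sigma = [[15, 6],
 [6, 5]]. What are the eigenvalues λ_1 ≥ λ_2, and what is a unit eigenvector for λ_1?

Step 1 — characteristic polynomial of 2×2 Sigma:
  det(Sigma - λI) = λ² - trace · λ + det = 0.
  trace = 15 + 5 = 20, det = 15·5 - (6)² = 39.
Step 2 — discriminant:
  Δ = trace² - 4·det = 400 - 156 = 244.
Step 3 — eigenvalues:
  λ = (trace ± √Δ)/2 = (20 ± 15.6205)/2,
  λ_1 = 17.8102,  λ_2 = 2.1898.

Step 4 — unit eigenvector for λ_1: solve (Sigma - λ_1 I)v = 0. First row:
  (15 - 17.8102)·v_x + (6)·v_y = 0, i.e. (-2.8102)·v_x + (6)·v_y = 0,
  so v ∝ (b, λ_1 - a) = (6, 2.8102) = u.
  ||u|| = √((6)² + (2.8102)²) = √(43.8975) ≈ 6.6255,
  v_1 = u/||u|| ≈ (0.9056, 0.4242) (||v_1|| = 1).

λ_1 = 17.8102,  λ_2 = 2.1898;  v_1 ≈ (0.9056, 0.4242)


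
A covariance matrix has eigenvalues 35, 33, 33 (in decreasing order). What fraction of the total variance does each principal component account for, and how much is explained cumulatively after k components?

Step 1 — total variance = trace(Sigma) = Σ λ_i = 35 + 33 + 33 = 101.

Step 2 — fraction explained by component i = λ_i / Σ λ:
  PC1: 35/101 = 0.3465
  PC2: 33/101 = 0.3267
  PC3: 33/101 = 0.3267

Step 3 — cumulative fraction after k components = (λ_1 + ... + λ_k) / Σ λ:
  k = 1: 35/101 = 0.3465
  k = 2: (35 + 33)/101 = 68/101 = 0.6733
  k = 3: (35 + 33 + 33)/101 = 101/101 = 1

Summary (fraction, with percent):

explained: PC1 0.3465 (34.65%), PC2 0.3267 (32.67%), PC3 0.3267 (32.67%);  cumulative: 0.3465, 0.6733, 1


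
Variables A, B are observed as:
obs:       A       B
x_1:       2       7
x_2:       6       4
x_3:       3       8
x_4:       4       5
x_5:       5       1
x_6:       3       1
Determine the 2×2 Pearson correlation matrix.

Step 1 — column means:
  mean(A) = (2 + 6 + 3 + 4 + 5 + 3) / 6 = 23/6 = 3.8333
  mean(B) = (7 + 4 + 8 + 5 + 1 + 1) / 6 = 26/6 = 4.3333

Step 2 — sample variances and covariances s[i,j] = (1/(n-1)) · Σ_k (x_{k,i} - mean_i) · (x_{k,j} - mean_j), with n-1 = 5:
  s[A,A] = ((-1.8333)·(-1.8333) + (2.1667)·(2.1667) + (-0.8333)·(-0.8333) + (0.1667)·(0.1667) + (1.1667)·(1.1667) + (-0.8333)·(-0.8333)) / 5 = 10.8333/5 = 2.1667
  s[A,B] = ((-1.8333)·(2.6667) + (2.1667)·(-0.3333) + (-0.8333)·(3.6667) + (0.1667)·(0.6667) + (1.1667)·(-3.3333) + (-0.8333)·(-3.3333)) / 5 = -9.6667/5 = -1.9333
  s[B,B] = ((2.6667)·(2.6667) + (-0.3333)·(-0.3333) + (3.6667)·(3.6667) + (0.6667)·(0.6667) + (-3.3333)·(-3.3333) + (-3.3333)·(-3.3333)) / 5 = 43.3333/5 = 8.6667
  Sample standard deviations s_i = √(s[i,i]):
  s(A) = √(2.1667) = 1.472
  s(B) = √(8.6667) = 2.9439

Step 3 — r_{ij} = s_{ij} / (s_i · s_j):
  r[A,A] = 1 (diagonal).
  r[A,B] = -1.9333 / (1.472 · 2.9439) = -1.9333 / 4.3333 = -0.4462
  r[B,B] = 1 (diagonal).

R is symmetric with unit diagonal. Assembling:

R = [[1, -0.4462],
 [-0.4462, 1]]


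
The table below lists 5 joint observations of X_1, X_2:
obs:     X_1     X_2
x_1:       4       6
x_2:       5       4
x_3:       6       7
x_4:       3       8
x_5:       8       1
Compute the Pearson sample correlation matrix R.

Step 1 — column means:
  mean(X_1) = (4 + 5 + 6 + 3 + 8) / 5 = 26/5 = 5.2
  mean(X_2) = (6 + 4 + 7 + 8 + 1) / 5 = 26/5 = 5.2

Step 2 — sample variances and covariances s[i,j] = (1/(n-1)) · Σ_k (x_{k,i} - mean_i) · (x_{k,j} - mean_j), with n-1 = 4:
  s[X_1,X_1] = ((-1.2)·(-1.2) + (-0.2)·(-0.2) + (0.8)·(0.8) + (-2.2)·(-2.2) + (2.8)·(2.8)) / 4 = 14.8/4 = 3.7
  s[X_1,X_2] = ((-1.2)·(0.8) + (-0.2)·(-1.2) + (0.8)·(1.8) + (-2.2)·(2.8) + (2.8)·(-4.2)) / 4 = -17.2/4 = -4.3
  s[X_2,X_2] = ((0.8)·(0.8) + (-1.2)·(-1.2) + (1.8)·(1.8) + (2.8)·(2.8) + (-4.2)·(-4.2)) / 4 = 30.8/4 = 7.7
  Sample standard deviations s_i = √(s[i,i]):
  s(X_1) = √(3.7) = 1.9235
  s(X_2) = √(7.7) = 2.7749

Step 3 — r_{ij} = s_{ij} / (s_i · s_j):
  r[X_1,X_1] = 1 (diagonal).
  r[X_1,X_2] = -4.3 / (1.9235 · 2.7749) = -4.3 / 5.3376 = -0.8056
  r[X_2,X_2] = 1 (diagonal).

R is symmetric with unit diagonal. Assembling:

R = [[1, -0.8056],
 [-0.8056, 1]]


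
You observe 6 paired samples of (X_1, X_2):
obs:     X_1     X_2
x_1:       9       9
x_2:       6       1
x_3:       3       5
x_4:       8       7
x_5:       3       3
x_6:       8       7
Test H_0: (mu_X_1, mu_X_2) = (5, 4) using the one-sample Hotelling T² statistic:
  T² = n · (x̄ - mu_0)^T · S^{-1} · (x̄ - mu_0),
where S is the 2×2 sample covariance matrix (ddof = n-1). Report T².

Step 1 — sample mean vector:
  mean(X_1) = (9 + 6 + 3 + 8 + 3 + 8) / 6 = 37/6 = 6.1667
  mean(X_2) = (9 + 1 + 5 + 7 + 3 + 7) / 6 = 32/6 = 5.3333
  x̄ = (6.1667, 5.3333),  deviation x̄ - mu_0 = (6.1667, 5.3333) - (5, 4) = (1.1667, 1.3333).

Step 2 — sample covariance matrix, S[i,j] = (1/(n-1)) · Σ_k (x_{k,i} - mean_i) · (x_{k,j} - mean_j), divisor n-1 = 5:
  S[X_1,X_1] = ((2.8333)·(2.8333) + (-0.1667)·(-0.1667) + (-3.1667)·(-3.1667) + (1.8333)·(1.8333) + (-3.1667)·(-3.1667) + (1.8333)·(1.8333)) / 5 = 34.8333/5 = 6.9667
  S[X_1,X_2] = ((2.8333)·(3.6667) + (-0.1667)·(-4.3333) + (-3.1667)·(-0.3333) + (1.8333)·(1.6667) + (-3.1667)·(-2.3333) + (1.8333)·(1.6667)) / 5 = 25.6667/5 = 5.1333
  S[X_2,X_2] = ((3.6667)·(3.6667) + (-4.3333)·(-4.3333) + (-0.3333)·(-0.3333) + (1.6667)·(1.6667) + (-2.3333)·(-2.3333) + (1.6667)·(1.6667)) / 5 = 43.3333/5 = 8.6667
  S = [[6.9667, 5.1333],
 [5.1333, 8.6667]].

Step 3 — invert S. det(S) = 6.9667·8.6667 - (5.1333)² = 34.0267.
  S^{-1} = (1/det) · [[d, -b], [-b, a]] = [[0.2547, -0.1509],
 [-0.1509, 0.2047]].

Step 4 — quadratic form (x̄ - mu_0)^T · S^{-1} · (x̄ - mu_0):
  S^{-1} · (x̄ - mu_0) = (0.096, 0.097),
  (x̄ - mu_0)^T · [...] = (1.1667)·(0.096) + (1.3333)·(0.097) = 0.2413.

Step 5 — scale by n: T² = 6 · 0.2413 = 1.4479.

T² ≈ 1.4479


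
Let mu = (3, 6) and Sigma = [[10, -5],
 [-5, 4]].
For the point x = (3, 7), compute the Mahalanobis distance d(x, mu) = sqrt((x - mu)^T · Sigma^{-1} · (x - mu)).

Step 1 — centre the observation: (x - mu) = (0, 1).

Step 2 — invert Sigma. det(Sigma) = 10·4 - (-5)² = 15.
  Sigma^{-1} = (1/det) · [[d, -b], [-b, a]] = [[0.2667, 0.3333],
 [0.3333, 0.6667]].

Step 3 — form the quadratic (x - mu)^T · Sigma^{-1} · (x - mu):
  Sigma^{-1} · (x - mu) = (0.3333, 0.6667).
  (x - mu)^T · [Sigma^{-1} · (x - mu)] = (0)·(0.3333) + (1)·(0.6667) = 0.6667.

Step 4 — take square root: d = √(0.6667) ≈ 0.8165.

d(x, mu) = √(0.6667) ≈ 0.8165


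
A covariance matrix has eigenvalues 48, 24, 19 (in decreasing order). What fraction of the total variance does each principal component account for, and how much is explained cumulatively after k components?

Step 1 — total variance = trace(Sigma) = Σ λ_i = 48 + 24 + 19 = 91.

Step 2 — fraction explained by component i = λ_i / Σ λ:
  PC1: 48/91 = 0.5275
  PC2: 24/91 = 0.2637
  PC3: 19/91 = 0.2088

Step 3 — cumulative fraction after k components = (λ_1 + ... + λ_k) / Σ λ:
  k = 1: 48/91 = 0.5275
  k = 2: (48 + 24)/91 = 72/91 = 0.7912
  k = 3: (48 + 24 + 19)/91 = 91/91 = 1

Summary (fraction, with percent):

explained: PC1 0.5275 (52.75%), PC2 0.2637 (26.37%), PC3 0.2088 (20.88%);  cumulative: 0.5275, 0.7912, 1


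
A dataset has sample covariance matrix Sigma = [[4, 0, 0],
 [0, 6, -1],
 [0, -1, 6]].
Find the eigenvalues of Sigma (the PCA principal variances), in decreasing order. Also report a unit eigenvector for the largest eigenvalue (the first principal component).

Step 1 — characteristic polynomial p(λ) = det(λI - Sigma) = λ³ - tr·λ² + c_1·λ - det, where tr = trace, c_1 = sum of the principal 2×2 minors, det = det(Sigma):
  tr = 4 + 6 + 6 = 16,
  c_1 = (4·6 - (0)²) + (4·6 - (0)²) + (6·6 - (-1)²) = 24 + 24 + 35 = 83,
  det = 4·(6·6 - (-1)²) - (0)·((0)·6 - (-1)·(0)) + (0)·((0)·(-1) - 6·(0)) = 4·(35) - (0)·(0) + (0)·(0) = 140.
  So p(λ) = λ³ - 16λ² + 83λ - 140.
Step 2 — look for an integer root (rational root theorem: any rational root is an integer divisor of 140). Testing λ = 4:
  p(4) = 64 - 256 + 332 - 140 = 0  ✓
  Dividing out (λ - 4): p(λ) = (λ - 4)(λ² - 12λ + 35).
Step 3 — remaining eigenvalues from the quadratic λ² - 12λ + 35 = 0:
  Δ = 12² - 4·35 = 144 - 140 = 4,  λ = (12 ± √4)/2 = (12 ± 2)/2 = 7 or 5.
  Sorted: λ_1 = 7,  λ_2 = 5,  λ_3 = 4  (check: sum = 16 = tr ✓).

Step 4 — unit eigenvector for λ_1 = 7: v spans the null space of (Sigma - λ_1 I), whose rows are
  r_1 = (-3, 0, 0),  r_2 = (0, -1, -1),  r_3 = (0, -1, -1).
  v is orthogonal to every row, so take v ∝ r_1 × r_2 = ((0)·(-1) - (0)·(-1), (0)·(0) - (-3)·(-1), (-3)·(-1) - (0)·(0)) = (0, -3, 3).
  Rescale (divide by 3; multiply by -1 so the first nonzero entry is positive): u = (0, 1, -1).
  ||u|| = √((0)² + (1)² + (-1)²) = √(2) ≈ 1.4142,  v_1 = u/||u|| ≈ (0, 0.7071, -0.7071) (||v_1|| = 1).

λ_1 = 7,  λ_2 = 5,  λ_3 = 4;  v_1 ≈ (0, 0.7071, -0.7071)


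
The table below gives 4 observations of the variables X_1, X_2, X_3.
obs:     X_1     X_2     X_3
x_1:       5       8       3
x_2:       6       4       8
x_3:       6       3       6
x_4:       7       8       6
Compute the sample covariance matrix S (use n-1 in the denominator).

Step 1 — column means:
  mean(X_1) = (5 + 6 + 6 + 7) / 4 = 24/4 = 6
  mean(X_2) = (8 + 4 + 3 + 8) / 4 = 23/4 = 5.75
  mean(X_3) = (3 + 8 + 6 + 6) / 4 = 23/4 = 5.75

Step 2 — sample covariance S[i,j] = (1/(n-1)) · Σ_k (x_{k,i} - mean_i) · (x_{k,j} - mean_j), with n-1 = 3.
  S[X_1,X_1] = ((-1)·(-1) + (0)·(0) + (0)·(0) + (1)·(1)) / 3 = 2/3 = 0.6667
  S[X_1,X_2] = ((-1)·(2.25) + (0)·(-1.75) + (0)·(-2.75) + (1)·(2.25)) / 3 = 0/3 = 0
  S[X_1,X_3] = ((-1)·(-2.75) + (0)·(2.25) + (0)·(0.25) + (1)·(0.25)) / 3 = 3/3 = 1
  S[X_2,X_2] = ((2.25)·(2.25) + (-1.75)·(-1.75) + (-2.75)·(-2.75) + (2.25)·(2.25)) / 3 = 20.75/3 = 6.9167
  S[X_2,X_3] = ((2.25)·(-2.75) + (-1.75)·(2.25) + (-2.75)·(0.25) + (2.25)·(0.25)) / 3 = -10.25/3 = -3.4167
  S[X_3,X_3] = ((-2.75)·(-2.75) + (2.25)·(2.25) + (0.25)·(0.25) + (0.25)·(0.25)) / 3 = 12.75/3 = 4.25

S is symmetric (S[j,i] = S[i,j]). Assembling:

S = [[0.6667, 0, 1],
 [0, 6.9167, -3.4167],
 [1, -3.4167, 4.25]]


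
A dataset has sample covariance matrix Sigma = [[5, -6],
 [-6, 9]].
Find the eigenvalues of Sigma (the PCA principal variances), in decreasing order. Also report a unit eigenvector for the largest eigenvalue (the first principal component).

Step 1 — characteristic polynomial of 2×2 Sigma:
  det(Sigma - λI) = λ² - trace · λ + det = 0.
  trace = 5 + 9 = 14, det = 5·9 - (-6)² = 9.
Step 2 — discriminant:
  Δ = trace² - 4·det = 196 - 36 = 160.
Step 3 — eigenvalues:
  λ = (trace ± √Δ)/2 = (14 ± 12.6491)/2,
  λ_1 = 13.3246,  λ_2 = 0.6754.

Step 4 — unit eigenvector for λ_1: solve (Sigma - λ_1 I)v = 0. First row:
  (5 - 13.3246)·v_x + (-6)·v_y = 0, i.e. (-8.3246)·v_x + (-6)·v_y = 0,
  so v ∝ (b, λ_1 - a) = (-6, 8.3246); multiply by -1 so the first entry is positive: u = (6, -8.3246).
  ||u|| = √((6)² + (-8.3246)²) = √(105.2982) ≈ 10.2615,
  v_1 = u/||u|| ≈ (0.5847, -0.8112) (||v_1|| = 1).

λ_1 = 13.3246,  λ_2 = 0.6754;  v_1 ≈ (0.5847, -0.8112)


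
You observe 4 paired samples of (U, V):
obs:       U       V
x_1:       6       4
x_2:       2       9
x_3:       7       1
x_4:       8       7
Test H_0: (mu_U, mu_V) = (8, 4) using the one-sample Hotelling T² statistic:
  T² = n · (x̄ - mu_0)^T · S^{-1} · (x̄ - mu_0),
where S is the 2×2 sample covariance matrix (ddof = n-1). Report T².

Step 1 — sample mean vector:
  mean(U) = (6 + 2 + 7 + 8) / 4 = 23/4 = 5.75
  mean(V) = (4 + 9 + 1 + 7) / 4 = 21/4 = 5.25
  x̄ = (5.75, 5.25),  deviation x̄ - mu_0 = (5.75, 5.25) - (8, 4) = (-2.25, 1.25).

Step 2 — sample covariance matrix, S[i,j] = (1/(n-1)) · Σ_k (x_{k,i} - mean_i) · (x_{k,j} - mean_j), divisor n-1 = 3:
  S[U,U] = ((0.25)·(0.25) + (-3.75)·(-3.75) + (1.25)·(1.25) + (2.25)·(2.25)) / 3 = 20.75/3 = 6.9167
  S[U,V] = ((0.25)·(-1.25) + (-3.75)·(3.75) + (1.25)·(-4.25) + (2.25)·(1.75)) / 3 = -15.75/3 = -5.25
  S[V,V] = ((-1.25)·(-1.25) + (3.75)·(3.75) + (-4.25)·(-4.25) + (1.75)·(1.75)) / 3 = 36.75/3 = 12.25
  S = [[6.9167, -5.25],
 [-5.25, 12.25]].

Step 3 — invert S. det(S) = 6.9167·12.25 - (-5.25)² = 57.1667.
  S^{-1} = (1/det) · [[d, -b], [-b, a]] = [[0.2143, 0.0918],
 [0.0918, 0.121]].

Step 4 — quadratic form (x̄ - mu_0)^T · S^{-1} · (x̄ - mu_0):
  S^{-1} · (x̄ - mu_0) = (-0.3673, -0.0554),
  (x̄ - mu_0)^T · [...] = (-2.25)·(-0.3673) + (1.25)·(-0.0554) = 0.7573.

Step 5 — scale by n: T² = 4 · 0.7573 = 3.0292.

T² ≈ 3.0292


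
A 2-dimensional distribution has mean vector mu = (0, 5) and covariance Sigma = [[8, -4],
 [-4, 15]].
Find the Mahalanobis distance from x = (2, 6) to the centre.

Step 1 — centre the observation: (x - mu) = (2, 1).

Step 2 — invert Sigma. det(Sigma) = 8·15 - (-4)² = 104.
  Sigma^{-1} = (1/det) · [[d, -b], [-b, a]] = [[0.1442, 0.0385],
 [0.0385, 0.0769]].

Step 3 — form the quadratic (x - mu)^T · Sigma^{-1} · (x - mu):
  Sigma^{-1} · (x - mu) = (0.3269, 0.1538).
  (x - mu)^T · [Sigma^{-1} · (x - mu)] = (2)·(0.3269) + (1)·(0.1538) = 0.8077.

Step 4 — take square root: d = √(0.8077) ≈ 0.8987.

d(x, mu) = √(0.8077) ≈ 0.8987


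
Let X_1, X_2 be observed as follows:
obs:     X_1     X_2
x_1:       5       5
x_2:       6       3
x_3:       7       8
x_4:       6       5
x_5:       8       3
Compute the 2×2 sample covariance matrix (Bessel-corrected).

Step 1 — column means:
  mean(X_1) = (5 + 6 + 7 + 6 + 8) / 5 = 32/5 = 6.4
  mean(X_2) = (5 + 3 + 8 + 5 + 3) / 5 = 24/5 = 4.8

Step 2 — sample covariance S[i,j] = (1/(n-1)) · Σ_k (x_{k,i} - mean_i) · (x_{k,j} - mean_j), with n-1 = 4.
  S[X_1,X_1] = ((-1.4)·(-1.4) + (-0.4)·(-0.4) + (0.6)·(0.6) + (-0.4)·(-0.4) + (1.6)·(1.6)) / 4 = 5.2/4 = 1.3
  S[X_1,X_2] = ((-1.4)·(0.2) + (-0.4)·(-1.8) + (0.6)·(3.2) + (-0.4)·(0.2) + (1.6)·(-1.8)) / 4 = -0.6/4 = -0.15
  S[X_2,X_2] = ((0.2)·(0.2) + (-1.8)·(-1.8) + (3.2)·(3.2) + (0.2)·(0.2) + (-1.8)·(-1.8)) / 4 = 16.8/4 = 4.2

S is symmetric (S[j,i] = S[i,j]). Assembling:

S = [[1.3, -0.15],
 [-0.15, 4.2]]


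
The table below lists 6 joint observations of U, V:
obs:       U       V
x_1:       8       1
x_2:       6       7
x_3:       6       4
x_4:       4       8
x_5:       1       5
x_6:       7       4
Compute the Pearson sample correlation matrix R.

Step 1 — column means:
  mean(U) = (8 + 6 + 6 + 4 + 1 + 7) / 6 = 32/6 = 5.3333
  mean(V) = (1 + 7 + 4 + 8 + 5 + 4) / 6 = 29/6 = 4.8333

Step 2 — sample variances and covariances s[i,j] = (1/(n-1)) · Σ_k (x_{k,i} - mean_i) · (x_{k,j} - mean_j), with n-1 = 5:
  s[U,U] = ((2.6667)·(2.6667) + (0.6667)·(0.6667) + (0.6667)·(0.6667) + (-1.3333)·(-1.3333) + (-4.3333)·(-4.3333) + (1.6667)·(1.6667)) / 5 = 31.3333/5 = 6.2667
  s[U,V] = ((2.6667)·(-3.8333) + (0.6667)·(2.1667) + (0.6667)·(-0.8333) + (-1.3333)·(3.1667) + (-4.3333)·(0.1667) + (1.6667)·(-0.8333)) / 5 = -15.6667/5 = -3.1333
  s[V,V] = ((-3.8333)·(-3.8333) + (2.1667)·(2.1667) + (-0.8333)·(-0.8333) + (3.1667)·(3.1667) + (0.1667)·(0.1667) + (-0.8333)·(-0.8333)) / 5 = 30.8333/5 = 6.1667
  Sample standard deviations s_i = √(s[i,i]):
  s(U) = √(6.2667) = 2.5033
  s(V) = √(6.1667) = 2.4833

Step 3 — r_{ij} = s_{ij} / (s_i · s_j):
  r[U,U] = 1 (diagonal).
  r[U,V] = -3.1333 / (2.5033 · 2.4833) = -3.1333 / 6.2165 = -0.504
  r[V,V] = 1 (diagonal).

R is symmetric with unit diagonal. Assembling:

R = [[1, -0.504],
 [-0.504, 1]]


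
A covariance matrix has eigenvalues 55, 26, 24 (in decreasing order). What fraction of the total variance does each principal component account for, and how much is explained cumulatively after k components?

Step 1 — total variance = trace(Sigma) = Σ λ_i = 55 + 26 + 24 = 105.

Step 2 — fraction explained by component i = λ_i / Σ λ:
  PC1: 55/105 = 0.5238
  PC2: 26/105 = 0.2476
  PC3: 24/105 = 0.2286

Step 3 — cumulative fraction after k components = (λ_1 + ... + λ_k) / Σ λ:
  k = 1: 55/105 = 0.5238
  k = 2: (55 + 26)/105 = 81/105 = 0.7714
  k = 3: (55 + 26 + 24)/105 = 105/105 = 1

Summary (fraction, with percent):

explained: PC1 0.5238 (52.38%), PC2 0.2476 (24.76%), PC3 0.2286 (22.86%);  cumulative: 0.5238, 0.7714, 1


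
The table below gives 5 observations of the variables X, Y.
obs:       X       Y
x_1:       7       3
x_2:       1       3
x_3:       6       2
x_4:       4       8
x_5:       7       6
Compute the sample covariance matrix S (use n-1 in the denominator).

Step 1 — column means:
  mean(X) = (7 + 1 + 6 + 4 + 7) / 5 = 25/5 = 5
  mean(Y) = (3 + 3 + 2 + 8 + 6) / 5 = 22/5 = 4.4

Step 2 — sample covariance S[i,j] = (1/(n-1)) · Σ_k (x_{k,i} - mean_i) · (x_{k,j} - mean_j), with n-1 = 4.
  S[X,X] = ((2)·(2) + (-4)·(-4) + (1)·(1) + (-1)·(-1) + (2)·(2)) / 4 = 26/4 = 6.5
  S[X,Y] = ((2)·(-1.4) + (-4)·(-1.4) + (1)·(-2.4) + (-1)·(3.6) + (2)·(1.6)) / 4 = 0/4 = 0
  S[Y,Y] = ((-1.4)·(-1.4) + (-1.4)·(-1.4) + (-2.4)·(-2.4) + (3.6)·(3.6) + (1.6)·(1.6)) / 4 = 25.2/4 = 6.3

S is symmetric (S[j,i] = S[i,j]). Assembling:

S = [[6.5, 0],
 [0, 6.3]]


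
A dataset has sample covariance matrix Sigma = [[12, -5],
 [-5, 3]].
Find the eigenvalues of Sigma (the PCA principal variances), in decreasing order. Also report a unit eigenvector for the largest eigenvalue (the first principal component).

Step 1 — characteristic polynomial of 2×2 Sigma:
  det(Sigma - λI) = λ² - trace · λ + det = 0.
  trace = 12 + 3 = 15, det = 12·3 - (-5)² = 11.
Step 2 — discriminant:
  Δ = trace² - 4·det = 225 - 44 = 181.
Step 3 — eigenvalues:
  λ = (trace ± √Δ)/2 = (15 ± 13.4536)/2,
  λ_1 = 14.2268,  λ_2 = 0.7732.

Step 4 — unit eigenvector for λ_1: solve (Sigma - λ_1 I)v = 0. First row:
  (12 - 14.2268)·v_x + (-5)·v_y = 0, i.e. (-2.2268)·v_x + (-5)·v_y = 0,
  so v ∝ (b, λ_1 - a) = (-5, 2.2268); multiply by -1 so the first entry is positive: u = (5, -2.2268).
  ||u|| = √((5)² + (-2.2268)²) = √(29.9587) ≈ 5.4735,
  v_1 = u/||u|| ≈ (0.9135, -0.4068) (||v_1|| = 1).

λ_1 = 14.2268,  λ_2 = 0.7732;  v_1 ≈ (0.9135, -0.4068)


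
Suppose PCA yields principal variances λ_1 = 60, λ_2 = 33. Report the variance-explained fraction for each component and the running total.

Step 1 — total variance = trace(Sigma) = Σ λ_i = 60 + 33 = 93.

Step 2 — fraction explained by component i = λ_i / Σ λ:
  PC1: 60/93 = 0.6452
  PC2: 33/93 = 0.3548

Step 3 — cumulative fraction after k components = (λ_1 + ... + λ_k) / Σ λ:
  k = 1: 60/93 = 0.6452
  k = 2: (60 + 33)/93 = 93/93 = 1

Summary (fraction, with percent):

explained: PC1 0.6452 (64.52%), PC2 0.3548 (35.48%);  cumulative: 0.6452, 1


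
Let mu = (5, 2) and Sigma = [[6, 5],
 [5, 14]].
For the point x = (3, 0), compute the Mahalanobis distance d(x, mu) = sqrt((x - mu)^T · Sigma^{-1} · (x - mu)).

Step 1 — centre the observation: (x - mu) = (-2, -2).

Step 2 — invert Sigma. det(Sigma) = 6·14 - (5)² = 59.
  Sigma^{-1} = (1/det) · [[d, -b], [-b, a]] = [[0.2373, -0.0847],
 [-0.0847, 0.1017]].

Step 3 — form the quadratic (x - mu)^T · Sigma^{-1} · (x - mu):
  Sigma^{-1} · (x - mu) = (-0.3051, -0.0339).
  (x - mu)^T · [Sigma^{-1} · (x - mu)] = (-2)·(-0.3051) + (-2)·(-0.0339) = 0.678.

Step 4 — take square root: d = √(0.678) ≈ 0.8234.

d(x, mu) = √(0.678) ≈ 0.8234


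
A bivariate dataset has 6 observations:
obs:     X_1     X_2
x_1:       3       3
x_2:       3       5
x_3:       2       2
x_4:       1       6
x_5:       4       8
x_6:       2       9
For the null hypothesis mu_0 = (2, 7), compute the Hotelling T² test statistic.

Step 1 — sample mean vector:
  mean(X_1) = (3 + 3 + 2 + 1 + 4 + 2) / 6 = 15/6 = 2.5
  mean(X_2) = (3 + 5 + 2 + 6 + 8 + 9) / 6 = 33/6 = 5.5
  x̄ = (2.5, 5.5),  deviation x̄ - mu_0 = (2.5, 5.5) - (2, 7) = (0.5, -1.5).

Step 2 — sample covariance matrix, S[i,j] = (1/(n-1)) · Σ_k (x_{k,i} - mean_i) · (x_{k,j} - mean_j), divisor n-1 = 5:
  S[X_1,X_1] = ((0.5)·(0.5) + (0.5)·(0.5) + (-0.5)·(-0.5) + (-1.5)·(-1.5) + (1.5)·(1.5) + (-0.5)·(-0.5)) / 5 = 5.5/5 = 1.1
  S[X_1,X_2] = ((0.5)·(-2.5) + (0.5)·(-0.5) + (-0.5)·(-3.5) + (-1.5)·(0.5) + (1.5)·(2.5) + (-0.5)·(3.5)) / 5 = 1.5/5 = 0.3
  S[X_2,X_2] = ((-2.5)·(-2.5) + (-0.5)·(-0.5) + (-3.5)·(-3.5) + (0.5)·(0.5) + (2.5)·(2.5) + (3.5)·(3.5)) / 5 = 37.5/5 = 7.5
  S = [[1.1, 0.3],
 [0.3, 7.5]].

Step 3 — invert S. det(S) = 1.1·7.5 - (0.3)² = 8.16.
  S^{-1} = (1/det) · [[d, -b], [-b, a]] = [[0.9191, -0.0368],
 [-0.0368, 0.1348]].

Step 4 — quadratic form (x̄ - mu_0)^T · S^{-1} · (x̄ - mu_0):
  S^{-1} · (x̄ - mu_0) = (0.5147, -0.2206),
  (x̄ - mu_0)^T · [...] = (0.5)·(0.5147) + (-1.5)·(-0.2206) = 0.5882.

Step 5 — scale by n: T² = 6 · 0.5882 = 3.5294.

T² ≈ 3.5294


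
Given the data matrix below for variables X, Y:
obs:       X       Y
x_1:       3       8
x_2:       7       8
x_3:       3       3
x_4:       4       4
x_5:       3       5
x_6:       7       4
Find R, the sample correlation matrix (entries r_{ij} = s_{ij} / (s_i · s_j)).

Step 1 — column means:
  mean(X) = (3 + 7 + 3 + 4 + 3 + 7) / 6 = 27/6 = 4.5
  mean(Y) = (8 + 8 + 3 + 4 + 5 + 4) / 6 = 32/6 = 5.3333

Step 2 — sample variances and covariances s[i,j] = (1/(n-1)) · Σ_k (x_{k,i} - mean_i) · (x_{k,j} - mean_j), with n-1 = 5:
  s[X,X] = ((-1.5)·(-1.5) + (2.5)·(2.5) + (-1.5)·(-1.5) + (-0.5)·(-0.5) + (-1.5)·(-1.5) + (2.5)·(2.5)) / 5 = 19.5/5 = 3.9
  s[X,Y] = ((-1.5)·(2.6667) + (2.5)·(2.6667) + (-1.5)·(-2.3333) + (-0.5)·(-1.3333) + (-1.5)·(-0.3333) + (2.5)·(-1.3333)) / 5 = 4/5 = 0.8
  s[Y,Y] = ((2.6667)·(2.6667) + (2.6667)·(2.6667) + (-2.3333)·(-2.3333) + (-1.3333)·(-1.3333) + (-0.3333)·(-0.3333) + (-1.3333)·(-1.3333)) / 5 = 23.3333/5 = 4.6667
  Sample standard deviations s_i = √(s[i,i]):
  s(X) = √(3.9) = 1.9748
  s(Y) = √(4.6667) = 2.1602

Step 3 — r_{ij} = s_{ij} / (s_i · s_j):
  r[X,X] = 1 (diagonal).
  r[X,Y] = 0.8 / (1.9748 · 2.1602) = 0.8 / 4.2661 = 0.1875
  r[Y,Y] = 1 (diagonal).

R is symmetric with unit diagonal. Assembling:

R = [[1, 0.1875],
 [0.1875, 1]]


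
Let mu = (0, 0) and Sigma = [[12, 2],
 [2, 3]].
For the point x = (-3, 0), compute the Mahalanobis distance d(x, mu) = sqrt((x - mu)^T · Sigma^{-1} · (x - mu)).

Step 1 — centre the observation: (x - mu) = (-3, 0).

Step 2 — invert Sigma. det(Sigma) = 12·3 - (2)² = 32.
  Sigma^{-1} = (1/det) · [[d, -b], [-b, a]] = [[0.0938, -0.0625],
 [-0.0625, 0.375]].

Step 3 — form the quadratic (x - mu)^T · Sigma^{-1} · (x - mu):
  Sigma^{-1} · (x - mu) = (-0.2812, 0.1875).
  (x - mu)^T · [Sigma^{-1} · (x - mu)] = (-3)·(-0.2812) + (0)·(0.1875) = 0.8438.

Step 4 — take square root: d = √(0.8438) ≈ 0.9186.

d(x, mu) = √(0.8438) ≈ 0.9186


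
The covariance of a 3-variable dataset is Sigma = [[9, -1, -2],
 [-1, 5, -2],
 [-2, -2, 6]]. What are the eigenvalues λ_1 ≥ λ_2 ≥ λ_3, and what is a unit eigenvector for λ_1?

Step 1 — characteristic polynomial p(λ) = det(λI - Sigma) = λ³ - tr·λ² + c_1·λ - det, where tr = trace, c_1 = sum of the principal 2×2 minors, det = det(Sigma):
  tr = 9 + 5 + 6 = 20,
  c_1 = (9·5 - (-1)²) + (9·6 - (-2)²) + (5·6 - (-2)²) = 44 + 50 + 26 = 120,
  det = 9·(5·6 - (-2)²) - (-1)·((-1)·6 - (-2)·(-2)) + (-2)·((-1)·(-2) - 5·(-2)) = 9·(26) - (-1)·(-10) + (-2)·(12) = 200.
  So p(λ) = λ³ - 20λ² + 120λ - 200.
Step 2 — look for an integer root (rational root theorem: any rational root is an integer divisor of 200). Testing λ = 10:
  p(10) = 1000 - 2000 + 1200 - 200 = 0  ✓
  Dividing out (λ - 10): p(λ) = (λ - 10)(λ² - 10λ + 20).
Step 3 — remaining eigenvalues from the quadratic λ² - 10λ + 20 = 0:
  Δ = 10² - 4·20 = 100 - 80 = 20,  λ = (10 ± √20)/2 = (10 ± 4.4721)/2 ≈ 7.2361 or 2.7639.
  Sorted: λ_1 = 10,  λ_2 = 7.2361,  λ_3 = 2.7639  (check: sum = 20 = tr ✓).

Step 4 — unit eigenvector for λ_1 = 10: v spans the null space of (Sigma - λ_1 I), whose rows are
  r_1 = (-1, -1, -2),  r_2 = (-1, -5, -2),  r_3 = (-2, -2, -4).
  v is orthogonal to every row, so take v ∝ r_1 × r_2 = ((-1)·(-2) - (-2)·(-5), (-2)·(-1) - (-1)·(-2), (-1)·(-5) - (-1)·(-1)) = (-8, 0, 4).
  Rescale (divide by 4; multiply by -1 so the first nonzero entry is positive): u = (2, 0, -1).
  ||u|| = √((2)² + (0)² + (-1)²) = √(5) ≈ 2.2361,  v_1 = u/||u|| ≈ (0.8944, 0, -0.4472) (||v_1|| = 1).

λ_1 = 10,  λ_2 = 7.2361,  λ_3 = 2.7639;  v_1 ≈ (0.8944, 0, -0.4472)


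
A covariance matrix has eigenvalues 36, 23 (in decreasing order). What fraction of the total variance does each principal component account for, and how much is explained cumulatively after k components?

Step 1 — total variance = trace(Sigma) = Σ λ_i = 36 + 23 = 59.

Step 2 — fraction explained by component i = λ_i / Σ λ:
  PC1: 36/59 = 0.6102
  PC2: 23/59 = 0.3898

Step 3 — cumulative fraction after k components = (λ_1 + ... + λ_k) / Σ λ:
  k = 1: 36/59 = 0.6102
  k = 2: (36 + 23)/59 = 59/59 = 1

Summary (fraction, with percent):

explained: PC1 0.6102 (61.02%), PC2 0.3898 (38.98%);  cumulative: 0.6102, 1


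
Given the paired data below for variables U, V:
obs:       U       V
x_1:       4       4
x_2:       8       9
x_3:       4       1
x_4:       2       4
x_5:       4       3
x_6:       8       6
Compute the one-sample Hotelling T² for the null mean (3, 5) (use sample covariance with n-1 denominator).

Step 1 — sample mean vector:
  mean(U) = (4 + 8 + 4 + 2 + 4 + 8) / 6 = 30/6 = 5
  mean(V) = (4 + 9 + 1 + 4 + 3 + 6) / 6 = 27/6 = 4.5
  x̄ = (5, 4.5),  deviation x̄ - mu_0 = (5, 4.5) - (3, 5) = (2, -0.5).

Step 2 — sample covariance matrix, S[i,j] = (1/(n-1)) · Σ_k (x_{k,i} - mean_i) · (x_{k,j} - mean_j), divisor n-1 = 5:
  S[U,U] = ((-1)·(-1) + (3)·(3) + (-1)·(-1) + (-3)·(-3) + (-1)·(-1) + (3)·(3)) / 5 = 30/5 = 6
  S[U,V] = ((-1)·(-0.5) + (3)·(4.5) + (-1)·(-3.5) + (-3)·(-0.5) + (-1)·(-1.5) + (3)·(1.5)) / 5 = 25/5 = 5
  S[V,V] = ((-0.5)·(-0.5) + (4.5)·(4.5) + (-3.5)·(-3.5) + (-0.5)·(-0.5) + (-1.5)·(-1.5) + (1.5)·(1.5)) / 5 = 37.5/5 = 7.5
  S = [[6, 5],
 [5, 7.5]].

Step 3 — invert S. det(S) = 6·7.5 - (5)² = 20.
  S^{-1} = (1/det) · [[d, -b], [-b, a]] = [[0.375, -0.25],
 [-0.25, 0.3]].

Step 4 — quadratic form (x̄ - mu_0)^T · S^{-1} · (x̄ - mu_0):
  S^{-1} · (x̄ - mu_0) = (0.875, -0.65),
  (x̄ - mu_0)^T · [...] = (2)·(0.875) + (-0.5)·(-0.65) = 2.075.

Step 5 — scale by n: T² = 6 · 2.075 = 12.45.

T² ≈ 12.45


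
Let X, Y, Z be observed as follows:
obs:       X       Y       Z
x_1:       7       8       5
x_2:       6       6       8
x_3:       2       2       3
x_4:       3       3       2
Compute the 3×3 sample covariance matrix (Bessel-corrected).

Step 1 — column means:
  mean(X) = (7 + 6 + 2 + 3) / 4 = 18/4 = 4.5
  mean(Y) = (8 + 6 + 2 + 3) / 4 = 19/4 = 4.75
  mean(Z) = (5 + 8 + 3 + 2) / 4 = 18/4 = 4.5

Step 2 — sample covariance S[i,j] = (1/(n-1)) · Σ_k (x_{k,i} - mean_i) · (x_{k,j} - mean_j), with n-1 = 3.
  S[X,X] = ((2.5)·(2.5) + (1.5)·(1.5) + (-2.5)·(-2.5) + (-1.5)·(-1.5)) / 3 = 17/3 = 5.6667
  S[X,Y] = ((2.5)·(3.25) + (1.5)·(1.25) + (-2.5)·(-2.75) + (-1.5)·(-1.75)) / 3 = 19.5/3 = 6.5
  S[X,Z] = ((2.5)·(0.5) + (1.5)·(3.5) + (-2.5)·(-1.5) + (-1.5)·(-2.5)) / 3 = 14/3 = 4.6667
  S[Y,Y] = ((3.25)·(3.25) + (1.25)·(1.25) + (-2.75)·(-2.75) + (-1.75)·(-1.75)) / 3 = 22.75/3 = 7.5833
  S[Y,Z] = ((3.25)·(0.5) + (1.25)·(3.5) + (-2.75)·(-1.5) + (-1.75)·(-2.5)) / 3 = 14.5/3 = 4.8333
  S[Z,Z] = ((0.5)·(0.5) + (3.5)·(3.5) + (-1.5)·(-1.5) + (-2.5)·(-2.5)) / 3 = 21/3 = 7

S is symmetric (S[j,i] = S[i,j]). Assembling:

S = [[5.6667, 6.5, 4.6667],
 [6.5, 7.5833, 4.8333],
 [4.6667, 4.8333, 7]]


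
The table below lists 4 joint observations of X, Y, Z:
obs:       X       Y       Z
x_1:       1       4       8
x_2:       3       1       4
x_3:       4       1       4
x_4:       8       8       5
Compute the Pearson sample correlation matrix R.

Step 1 — column means:
  mean(X) = (1 + 3 + 4 + 8) / 4 = 16/4 = 4
  mean(Y) = (4 + 1 + 1 + 8) / 4 = 14/4 = 3.5
  mean(Z) = (8 + 4 + 4 + 5) / 4 = 21/4 = 5.25

Step 2 — sample variances and covariances s[i,j] = (1/(n-1)) · Σ_k (x_{k,i} - mean_i) · (x_{k,j} - mean_j), with n-1 = 3:
  s[X,X] = ((-3)·(-3) + (-1)·(-1) + (0)·(0) + (4)·(4)) / 3 = 26/3 = 8.6667
  s[X,Y] = ((-3)·(0.5) + (-1)·(-2.5) + (0)·(-2.5) + (4)·(4.5)) / 3 = 19/3 = 6.3333
  s[X,Z] = ((-3)·(2.75) + (-1)·(-1.25) + (0)·(-1.25) + (4)·(-0.25)) / 3 = -8/3 = -2.6667
  s[Y,Y] = ((0.5)·(0.5) + (-2.5)·(-2.5) + (-2.5)·(-2.5) + (4.5)·(4.5)) / 3 = 33/3 = 11
  s[Y,Z] = ((0.5)·(2.75) + (-2.5)·(-1.25) + (-2.5)·(-1.25) + (4.5)·(-0.25)) / 3 = 6.5/3 = 2.1667
  s[Z,Z] = ((2.75)·(2.75) + (-1.25)·(-1.25) + (-1.25)·(-1.25) + (-0.25)·(-0.25)) / 3 = 10.75/3 = 3.5833
  Sample standard deviations s_i = √(s[i,i]):
  s(X) = √(8.6667) = 2.9439
  s(Y) = √(11) = 3.3166
  s(Z) = √(3.5833) = 1.893

Step 3 — r_{ij} = s_{ij} / (s_i · s_j):
  r[X,X] = 1 (diagonal).
  r[X,Y] = 6.3333 / (2.9439 · 3.3166) = 6.3333 / 9.7639 = 0.6486
  r[X,Z] = -2.6667 / (2.9439 · 1.893) = -2.6667 / 5.5728 = -0.4785
  r[Y,Y] = 1 (diagonal).
  r[Y,Z] = 2.1667 / (3.3166 · 1.893) = 2.1667 / 6.2783 = 0.3451
  r[Z,Z] = 1 (diagonal).

R is symmetric with unit diagonal. Assembling:

R = [[1, 0.6486, -0.4785],
 [0.6486, 1, 0.3451],
 [-0.4785, 0.3451, 1]]


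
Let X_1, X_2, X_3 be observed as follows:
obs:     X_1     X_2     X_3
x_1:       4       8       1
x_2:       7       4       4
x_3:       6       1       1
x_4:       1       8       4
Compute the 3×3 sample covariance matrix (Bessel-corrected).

Step 1 — column means:
  mean(X_1) = (4 + 7 + 6 + 1) / 4 = 18/4 = 4.5
  mean(X_2) = (8 + 4 + 1 + 8) / 4 = 21/4 = 5.25
  mean(X_3) = (1 + 4 + 1 + 4) / 4 = 10/4 = 2.5

Step 2 — sample covariance S[i,j] = (1/(n-1)) · Σ_k (x_{k,i} - mean_i) · (x_{k,j} - mean_j), with n-1 = 3.
  S[X_1,X_1] = ((-0.5)·(-0.5) + (2.5)·(2.5) + (1.5)·(1.5) + (-3.5)·(-3.5)) / 3 = 21/3 = 7
  S[X_1,X_2] = ((-0.5)·(2.75) + (2.5)·(-1.25) + (1.5)·(-4.25) + (-3.5)·(2.75)) / 3 = -20.5/3 = -6.8333
  S[X_1,X_3] = ((-0.5)·(-1.5) + (2.5)·(1.5) + (1.5)·(-1.5) + (-3.5)·(1.5)) / 3 = -3/3 = -1
  S[X_2,X_2] = ((2.75)·(2.75) + (-1.25)·(-1.25) + (-4.25)·(-4.25) + (2.75)·(2.75)) / 3 = 34.75/3 = 11.5833
  S[X_2,X_3] = ((2.75)·(-1.5) + (-1.25)·(1.5) + (-4.25)·(-1.5) + (2.75)·(1.5)) / 3 = 4.5/3 = 1.5
  S[X_3,X_3] = ((-1.5)·(-1.5) + (1.5)·(1.5) + (-1.5)·(-1.5) + (1.5)·(1.5)) / 3 = 9/3 = 3

S is symmetric (S[j,i] = S[i,j]). Assembling:

S = [[7, -6.8333, -1],
 [-6.8333, 11.5833, 1.5],
 [-1, 1.5, 3]]


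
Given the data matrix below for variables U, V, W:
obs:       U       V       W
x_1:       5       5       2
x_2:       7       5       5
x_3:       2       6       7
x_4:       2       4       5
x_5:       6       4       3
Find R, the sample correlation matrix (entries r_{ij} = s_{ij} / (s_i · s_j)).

Step 1 — column means:
  mean(U) = (5 + 7 + 2 + 2 + 6) / 5 = 22/5 = 4.4
  mean(V) = (5 + 5 + 6 + 4 + 4) / 5 = 24/5 = 4.8
  mean(W) = (2 + 5 + 7 + 5 + 3) / 5 = 22/5 = 4.4

Step 2 — sample variances and covariances s[i,j] = (1/(n-1)) · Σ_k (x_{k,i} - mean_i) · (x_{k,j} - mean_j), with n-1 = 4:
  s[U,U] = ((0.6)·(0.6) + (2.6)·(2.6) + (-2.4)·(-2.4) + (-2.4)·(-2.4) + (1.6)·(1.6)) / 4 = 21.2/4 = 5.3
  s[U,V] = ((0.6)·(0.2) + (2.6)·(0.2) + (-2.4)·(1.2) + (-2.4)·(-0.8) + (1.6)·(-0.8)) / 4 = -1.6/4 = -0.4
  s[U,W] = ((0.6)·(-2.4) + (2.6)·(0.6) + (-2.4)·(2.6) + (-2.4)·(0.6) + (1.6)·(-1.4)) / 4 = -9.8/4 = -2.45
  s[V,V] = ((0.2)·(0.2) + (0.2)·(0.2) + (1.2)·(1.2) + (-0.8)·(-0.8) + (-0.8)·(-0.8)) / 4 = 2.8/4 = 0.7
  s[V,W] = ((0.2)·(-2.4) + (0.2)·(0.6) + (1.2)·(2.6) + (-0.8)·(0.6) + (-0.8)·(-1.4)) / 4 = 3.4/4 = 0.85
  s[W,W] = ((-2.4)·(-2.4) + (0.6)·(0.6) + (2.6)·(2.6) + (0.6)·(0.6) + (-1.4)·(-1.4)) / 4 = 15.2/4 = 3.8
  Sample standard deviations s_i = √(s[i,i]):
  s(U) = √(5.3) = 2.3022
  s(V) = √(0.7) = 0.8367
  s(W) = √(3.8) = 1.9494

Step 3 — r_{ij} = s_{ij} / (s_i · s_j):
  r[U,U] = 1 (diagonal).
  r[U,V] = -0.4 / (2.3022 · 0.8367) = -0.4 / 1.9261 = -0.2077
  r[U,W] = -2.45 / (2.3022 · 1.9494) = -2.45 / 4.4878 = -0.5459
  r[V,V] = 1 (diagonal).
  r[V,W] = 0.85 / (0.8367 · 1.9494) = 0.85 / 1.631 = 0.5212
  r[W,W] = 1 (diagonal).

R is symmetric with unit diagonal. Assembling:

R = [[1, -0.2077, -0.5459],
 [-0.2077, 1, 0.5212],
 [-0.5459, 0.5212, 1]]
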